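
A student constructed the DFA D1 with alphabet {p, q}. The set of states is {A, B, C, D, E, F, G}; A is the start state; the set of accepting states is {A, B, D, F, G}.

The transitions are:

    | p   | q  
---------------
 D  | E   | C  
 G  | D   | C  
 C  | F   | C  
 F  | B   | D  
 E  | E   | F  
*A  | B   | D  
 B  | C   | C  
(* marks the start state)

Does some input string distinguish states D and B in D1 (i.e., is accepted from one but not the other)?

Yes

States {G} cannot be reached from the start state, so discard them.
Initial partition by acceptance: {A,B,D,F} | {C,E}.
Refine {A,B,D,F} on symbol p: members go to different blocks, giving {A,F} and {B,D}.
Split {C,E} by δ(·,p) → {C} and {E}.
Refine {B,D} on symbol p: members go to different blocks, giving {B} and {D}.
The partition is now stable with 5 blocks: {A,F} | {C} | {B} | {E} | {D}.
D and B end up in different blocks, so they are distinguishable. For instance, the string 'pp' is accepted from only B.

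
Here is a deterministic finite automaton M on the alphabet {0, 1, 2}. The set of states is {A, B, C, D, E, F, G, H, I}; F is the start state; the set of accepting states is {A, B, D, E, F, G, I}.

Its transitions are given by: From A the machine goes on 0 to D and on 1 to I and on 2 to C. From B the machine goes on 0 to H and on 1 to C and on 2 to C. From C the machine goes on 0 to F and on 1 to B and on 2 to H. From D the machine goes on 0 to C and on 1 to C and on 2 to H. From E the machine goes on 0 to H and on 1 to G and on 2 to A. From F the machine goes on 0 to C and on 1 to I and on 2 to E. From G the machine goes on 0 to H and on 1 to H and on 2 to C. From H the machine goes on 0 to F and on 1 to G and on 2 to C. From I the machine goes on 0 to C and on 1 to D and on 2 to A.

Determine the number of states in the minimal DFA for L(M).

Every state is reachable, so we keep all 9.
Start with accepting vs non-accepting: {A,B,D,E,F,G,I} | {C,H}.
Refine {A,B,D,E,F,G,I} on symbol 0: members go to different blocks, giving {B,D,E,F,G,I} and {A}.
Split {B,D,E,F,G,I} by δ(·,1) → {B,D,G} and {E,F,I}.
Split {E,F,I} by δ(·,1) → {E,I} and {F}.
Stable partition: {B,D,G} | {C,H} | {A} | {E,I} | {F} — 5 equivalence classes.

5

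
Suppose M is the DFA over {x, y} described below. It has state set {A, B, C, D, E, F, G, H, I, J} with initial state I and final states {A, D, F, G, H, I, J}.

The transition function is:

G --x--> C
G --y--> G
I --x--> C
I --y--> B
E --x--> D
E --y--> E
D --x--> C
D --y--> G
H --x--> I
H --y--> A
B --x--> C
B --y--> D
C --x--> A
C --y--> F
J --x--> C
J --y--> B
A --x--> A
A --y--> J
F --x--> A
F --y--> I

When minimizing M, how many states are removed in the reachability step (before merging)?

2

BFS from I reaches {A, B, C, D, F, G, I, J}; the 2 state(s) E, H are never visited.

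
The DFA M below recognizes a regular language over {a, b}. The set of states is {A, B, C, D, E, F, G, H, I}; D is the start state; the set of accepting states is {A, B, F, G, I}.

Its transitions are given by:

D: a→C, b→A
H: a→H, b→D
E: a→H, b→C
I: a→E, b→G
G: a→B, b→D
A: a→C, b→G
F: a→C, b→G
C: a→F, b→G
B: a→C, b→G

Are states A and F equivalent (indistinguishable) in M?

States {E,H,I} cannot be reached from the start state, so discard them.
Start with accepting vs non-accepting: {A,B,F,G} | {C,D}.
On input a, block {A,B,F,G} splits into {A,B,F} and {G}.
Split {C,D} by δ(·,a) → {C} and {D}.
No further refinement is possible. Final partition (4 blocks): {A,B,F} | {C} | {G} | {D}.
A and F lie in the same block of the stable partition, so they are equivalent — no string distinguishes them.

Yes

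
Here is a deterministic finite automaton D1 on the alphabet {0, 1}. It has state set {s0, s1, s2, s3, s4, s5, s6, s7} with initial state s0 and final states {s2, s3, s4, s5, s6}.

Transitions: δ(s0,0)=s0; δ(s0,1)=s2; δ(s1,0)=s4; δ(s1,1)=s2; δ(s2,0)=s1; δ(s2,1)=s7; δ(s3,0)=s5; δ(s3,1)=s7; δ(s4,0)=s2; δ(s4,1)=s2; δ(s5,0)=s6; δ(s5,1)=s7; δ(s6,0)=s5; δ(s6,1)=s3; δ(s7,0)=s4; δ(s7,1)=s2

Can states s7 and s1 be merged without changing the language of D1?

First remove the unreachable states {s3,s5,s6}; 5 states remain.
P0 = {s2,s4} | {s0,s1,s7}.
Split {s2,s4} by δ(·,0) → {s2} and {s4}.
On input 0, block {s0,s1,s7} splits into {s1,s7} and {s0}.
No further refinement is possible. Final partition (4 blocks): {s2} | {s1,s7} | {s4} | {s0}.
s7 and s1 lie in the same block of the stable partition, so they are equivalent — no string distinguishes them.

Yes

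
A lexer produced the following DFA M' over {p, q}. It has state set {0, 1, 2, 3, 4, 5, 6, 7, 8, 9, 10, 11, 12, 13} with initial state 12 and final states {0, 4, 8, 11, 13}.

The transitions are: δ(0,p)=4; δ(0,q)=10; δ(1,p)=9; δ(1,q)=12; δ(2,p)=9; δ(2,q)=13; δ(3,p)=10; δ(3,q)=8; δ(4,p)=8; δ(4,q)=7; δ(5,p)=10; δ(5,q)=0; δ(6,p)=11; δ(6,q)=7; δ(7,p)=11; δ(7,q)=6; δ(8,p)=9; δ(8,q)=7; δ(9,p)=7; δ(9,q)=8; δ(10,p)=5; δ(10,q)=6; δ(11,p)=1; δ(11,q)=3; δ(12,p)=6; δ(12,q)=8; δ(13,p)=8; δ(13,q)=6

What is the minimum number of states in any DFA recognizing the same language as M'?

10

Reachable states from the start: {0,1,3,4,5,6,7,8,9,10,11,12}. Unreachable: {2,13} — drop them.
Start with accepting vs non-accepting: {0,4,8,11} | {1,3,5,6,7,9,10,12}.
Split {0,4,8,11} by δ(·,p) → {0,4} and {8,11}.
On input p, block {0,4} splits into {0} and {4}.
On input p, block {1,3,5,6,7,9,10,12} splits into {1,3,5,9,10,12} and {6,7}.
On input p, block {1,3,5,9,10,12} splits into {1,3,5,10} and {9,12}.
Refine {1,3,5,10} on symbol p: members go to different blocks, giving {3,5,10} and {1}.
Split {3,5,10} by δ(·,q) → {3} and {5} and {10}.
Refine {8,11} on symbol p: members go to different blocks, giving {8} and {11}.
The partition is now stable with 10 blocks: {0} | {3} | {8} | {4} | {6,7} | {9,12} | {1} | {5} | {10} | {11}.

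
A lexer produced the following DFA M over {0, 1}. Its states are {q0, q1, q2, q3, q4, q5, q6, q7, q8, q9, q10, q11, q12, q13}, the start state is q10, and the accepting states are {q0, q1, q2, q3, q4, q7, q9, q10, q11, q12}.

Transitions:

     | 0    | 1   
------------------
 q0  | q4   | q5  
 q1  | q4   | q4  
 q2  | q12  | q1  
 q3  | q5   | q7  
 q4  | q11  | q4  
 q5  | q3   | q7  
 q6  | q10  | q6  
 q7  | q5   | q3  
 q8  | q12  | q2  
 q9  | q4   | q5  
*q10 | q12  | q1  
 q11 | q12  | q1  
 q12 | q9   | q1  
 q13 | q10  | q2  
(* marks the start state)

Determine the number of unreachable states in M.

Starting at q10 and following transitions, the reachable set is {q1, q3, q4, q5, q7, q9, q10, q11, q12}. That leaves q0, q2, q6, q8, q13 unreachable — 5 in total.

5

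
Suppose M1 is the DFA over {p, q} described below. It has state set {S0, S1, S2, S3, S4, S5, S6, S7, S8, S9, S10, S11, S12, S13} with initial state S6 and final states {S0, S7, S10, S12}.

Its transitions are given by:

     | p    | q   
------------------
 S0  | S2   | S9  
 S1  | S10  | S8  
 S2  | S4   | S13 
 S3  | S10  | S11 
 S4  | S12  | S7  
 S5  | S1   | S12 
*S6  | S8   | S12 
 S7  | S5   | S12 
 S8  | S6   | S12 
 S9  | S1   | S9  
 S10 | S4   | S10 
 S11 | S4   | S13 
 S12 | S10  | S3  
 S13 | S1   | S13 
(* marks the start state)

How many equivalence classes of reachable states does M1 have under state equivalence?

10

First remove the unreachable states {S0,S2,S9}; 11 states remain.
Start with accepting vs non-accepting: {S7,S10,S12} | {S1,S3,S4,S5,S6,S8,S11,S13}.
Refine {S7,S10,S12} on symbol p: members go to different blocks, giving {S7,S10} and {S12}.
On input q, block {S7,S10} splits into {S7} and {S10}.
Split {S1,S3,S4,S5,S6,S8,S11,S13} by δ(·,p) → {S5,S6,S8,S11,S13} and {S1,S3} and {S4}.
Refine {S5,S6,S8,S11,S13} on symbol p: members go to different blocks, giving {S5,S13} and {S6,S8} and {S11}.
On input q, block {S5,S13} splits into {S5} and {S13}.
Split {S1,S3} by δ(·,q) → {S1} and {S3}.
Stable partition: {S7} | {S5} | {S12} | {S10} | {S1} | {S4} | {S6,S8} | {S11} | {S13} | {S3} — 10 equivalence classes.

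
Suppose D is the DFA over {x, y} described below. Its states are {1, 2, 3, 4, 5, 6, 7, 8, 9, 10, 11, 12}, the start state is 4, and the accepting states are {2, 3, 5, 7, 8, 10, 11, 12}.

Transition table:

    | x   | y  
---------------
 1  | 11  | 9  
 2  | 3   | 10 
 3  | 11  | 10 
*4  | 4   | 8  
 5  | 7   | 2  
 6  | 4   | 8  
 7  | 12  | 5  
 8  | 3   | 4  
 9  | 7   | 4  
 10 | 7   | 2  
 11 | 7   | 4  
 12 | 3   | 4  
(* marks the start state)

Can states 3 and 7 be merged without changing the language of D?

States {1,6,9} cannot be reached from the start state, so discard them.
P0 = {2,3,5,7,8,10,11,12} | {4}.
On input y, block {2,3,5,7,8,10,11,12} splits into {2,3,5,7,10} and {8,11,12}.
Split {2,3,5,7,10} by δ(·,x) → {2,5,10} and {3,7}.
Stable partition: {2,5,10} | {4} | {8,11,12} | {3,7} — 4 equivalence classes.
3 and 7 lie in the same block of the stable partition, so they are equivalent — no string distinguishes them.

Yes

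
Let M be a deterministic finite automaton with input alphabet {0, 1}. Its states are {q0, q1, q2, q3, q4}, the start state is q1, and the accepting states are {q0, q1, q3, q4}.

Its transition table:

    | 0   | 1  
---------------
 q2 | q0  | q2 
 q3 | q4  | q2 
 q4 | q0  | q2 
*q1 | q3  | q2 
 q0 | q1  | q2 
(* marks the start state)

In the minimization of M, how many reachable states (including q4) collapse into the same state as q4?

4

Every state is reachable, so we keep all 5.
Initial partition by acceptance: {q0,q1,q3,q4} | {q2}.
The partition is now stable with 2 blocks: {q0,q1,q3,q4} | {q2}.
State q4 belongs to the block {q0,q1,q3,q4}, which has 4 states.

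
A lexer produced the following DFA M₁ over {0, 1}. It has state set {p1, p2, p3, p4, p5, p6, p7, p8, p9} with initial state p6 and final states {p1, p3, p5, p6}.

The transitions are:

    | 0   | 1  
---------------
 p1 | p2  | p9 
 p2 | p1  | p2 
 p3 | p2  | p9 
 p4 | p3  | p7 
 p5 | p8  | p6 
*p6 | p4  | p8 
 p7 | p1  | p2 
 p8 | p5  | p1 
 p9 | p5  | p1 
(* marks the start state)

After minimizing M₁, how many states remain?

All states are reachable from the start state.
P0 = {p1,p3,p5,p6} | {p2,p4,p7,p8,p9}.
Split {p1,p3,p5,p6} by δ(·,1) → {p1,p3,p6} and {p5}.
Split {p2,p4,p7,p8,p9} by δ(·,0) → {p2,p4,p7} and {p8,p9}.
Stable partition: {p1,p3,p6} | {p2,p4,p7} | {p5} | {p8,p9} — 4 equivalence classes.

4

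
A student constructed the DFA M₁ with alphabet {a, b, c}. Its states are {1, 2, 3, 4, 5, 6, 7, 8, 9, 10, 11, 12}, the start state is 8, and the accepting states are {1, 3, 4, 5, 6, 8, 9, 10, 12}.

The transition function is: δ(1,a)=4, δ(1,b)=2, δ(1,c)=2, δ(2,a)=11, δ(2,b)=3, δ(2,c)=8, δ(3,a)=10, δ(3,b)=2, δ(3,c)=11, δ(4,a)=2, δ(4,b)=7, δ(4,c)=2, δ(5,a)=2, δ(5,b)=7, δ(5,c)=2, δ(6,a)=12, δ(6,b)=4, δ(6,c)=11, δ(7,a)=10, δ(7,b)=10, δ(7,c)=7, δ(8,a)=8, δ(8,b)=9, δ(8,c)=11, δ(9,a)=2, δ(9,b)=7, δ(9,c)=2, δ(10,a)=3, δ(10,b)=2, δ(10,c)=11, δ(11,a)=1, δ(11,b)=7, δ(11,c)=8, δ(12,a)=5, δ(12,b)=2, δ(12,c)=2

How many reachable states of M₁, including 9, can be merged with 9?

2

States {5,6,12} cannot be reached from the start state, so discard them.
Start with accepting vs non-accepting: {1,3,4,8,9,10} | {2,7,11}.
On input a, block {1,3,4,8,9,10} splits into {1,3,8,10} and {4,9}.
Split {1,3,8,10} by δ(·,a) → {3,8,10} and {1}.
Refine {3,8,10} on symbol b: members go to different blocks, giving {3,10} and {8}.
On input a, block {2,7,11} splits into {2} and {7} and {11}.
Stable partition: {3,10} | {2} | {4,9} | {1} | {8} | {7} | {11} — 7 equivalence classes.
The equivalence class containing 9 is {4,9}, of size 2.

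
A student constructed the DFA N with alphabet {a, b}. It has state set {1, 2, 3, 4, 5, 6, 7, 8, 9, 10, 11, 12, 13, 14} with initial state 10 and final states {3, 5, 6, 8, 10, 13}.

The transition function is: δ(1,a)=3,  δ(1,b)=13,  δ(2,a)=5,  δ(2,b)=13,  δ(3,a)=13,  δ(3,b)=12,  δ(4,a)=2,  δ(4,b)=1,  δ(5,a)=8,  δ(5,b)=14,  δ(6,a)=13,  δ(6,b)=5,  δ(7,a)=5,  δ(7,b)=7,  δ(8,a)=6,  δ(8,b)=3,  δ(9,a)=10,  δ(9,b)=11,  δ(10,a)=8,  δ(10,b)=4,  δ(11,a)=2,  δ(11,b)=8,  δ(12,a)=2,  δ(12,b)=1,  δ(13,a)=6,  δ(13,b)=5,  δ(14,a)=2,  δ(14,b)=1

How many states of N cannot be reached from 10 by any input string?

No path from 10 leads to 7, 9, 11; the other 11 states are all reachable.

3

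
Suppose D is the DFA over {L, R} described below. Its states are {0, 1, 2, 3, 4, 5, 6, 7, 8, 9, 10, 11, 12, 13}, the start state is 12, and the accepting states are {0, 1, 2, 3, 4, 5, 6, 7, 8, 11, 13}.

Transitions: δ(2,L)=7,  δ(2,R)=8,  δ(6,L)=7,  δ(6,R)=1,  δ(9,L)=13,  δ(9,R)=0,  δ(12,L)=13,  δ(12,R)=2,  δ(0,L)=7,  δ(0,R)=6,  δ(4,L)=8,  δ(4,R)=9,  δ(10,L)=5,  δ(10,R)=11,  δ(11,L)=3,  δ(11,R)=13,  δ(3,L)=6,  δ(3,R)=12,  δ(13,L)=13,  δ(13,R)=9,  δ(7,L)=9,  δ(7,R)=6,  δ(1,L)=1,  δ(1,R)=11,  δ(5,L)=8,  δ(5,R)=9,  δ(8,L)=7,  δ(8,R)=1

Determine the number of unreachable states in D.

Starting at 12 and following transitions, the reachable set is {0, 1, 2, 3, 6, 7, 8, 9, 11, 12, 13}. That leaves 4, 5, 10 unreachable — 3 in total.

3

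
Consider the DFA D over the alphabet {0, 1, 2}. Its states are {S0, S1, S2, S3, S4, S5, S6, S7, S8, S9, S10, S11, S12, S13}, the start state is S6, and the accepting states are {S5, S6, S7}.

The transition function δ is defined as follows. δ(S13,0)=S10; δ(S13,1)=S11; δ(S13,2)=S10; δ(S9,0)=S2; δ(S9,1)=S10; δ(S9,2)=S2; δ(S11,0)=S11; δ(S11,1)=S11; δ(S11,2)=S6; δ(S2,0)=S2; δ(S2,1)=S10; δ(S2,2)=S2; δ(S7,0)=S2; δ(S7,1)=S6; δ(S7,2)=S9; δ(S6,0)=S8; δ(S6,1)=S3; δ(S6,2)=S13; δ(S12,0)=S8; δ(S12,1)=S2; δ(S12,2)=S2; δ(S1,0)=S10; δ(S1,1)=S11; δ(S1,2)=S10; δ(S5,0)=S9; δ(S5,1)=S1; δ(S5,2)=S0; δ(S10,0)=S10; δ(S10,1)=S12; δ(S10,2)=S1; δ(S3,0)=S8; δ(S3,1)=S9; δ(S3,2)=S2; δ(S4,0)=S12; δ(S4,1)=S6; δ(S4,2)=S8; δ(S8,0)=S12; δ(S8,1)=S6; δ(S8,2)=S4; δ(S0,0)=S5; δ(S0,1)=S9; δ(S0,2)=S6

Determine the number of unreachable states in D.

BFS from S6 reaches {S1, S2, S3, S4, S6, S8, S9, S10, S11, S12, S13}; the 3 state(s) S0, S5, S7 are never visited.

3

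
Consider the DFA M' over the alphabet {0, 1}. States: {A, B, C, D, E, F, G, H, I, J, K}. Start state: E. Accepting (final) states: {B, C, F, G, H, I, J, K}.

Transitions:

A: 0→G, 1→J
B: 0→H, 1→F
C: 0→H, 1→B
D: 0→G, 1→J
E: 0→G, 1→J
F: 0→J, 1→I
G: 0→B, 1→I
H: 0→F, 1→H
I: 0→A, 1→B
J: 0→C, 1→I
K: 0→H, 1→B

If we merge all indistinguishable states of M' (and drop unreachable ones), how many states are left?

First remove the unreachable states {D,K}; 9 states remain.
P0 = {B,C,F,G,H,I,J} | {A,E}.
Refine {B,C,F,G,H,I,J} on symbol 0: members go to different blocks, giving {B,C,F,G,H,J} and {I}.
Split {B,C,F,G,H,J} by δ(·,1) → {B,C,H} and {F,G,J}.
Split {B,C,H} by δ(·,0) → {B,C} and {H}.
On input 1, block {B,C} splits into {B} and {C}.
Refine {F,G,J} on symbol 0: members go to different blocks, giving {F} and {G} and {J}.
The partition is now stable with 8 blocks: {B} | {A,E} | {I} | {F} | {H} | {C} | {G} | {J}.

8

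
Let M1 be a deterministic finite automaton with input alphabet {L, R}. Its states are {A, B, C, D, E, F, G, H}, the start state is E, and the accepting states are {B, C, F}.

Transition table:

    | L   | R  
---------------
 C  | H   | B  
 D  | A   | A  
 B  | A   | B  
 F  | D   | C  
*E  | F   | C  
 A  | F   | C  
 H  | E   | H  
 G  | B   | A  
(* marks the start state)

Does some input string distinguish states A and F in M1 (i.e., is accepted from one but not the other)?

Yes

First remove the unreachable states {G}; 7 states remain.
P0 = {B,C,F} | {A,D,E,H}.
Split {A,D,E,H} by δ(·,L) → {A,E} and {D,H}.
Split {B,C,F} by δ(·,L) → {C,F} and {B}.
On input R, block {C,F} splits into {C} and {F}.
Split {D,H} by δ(·,R) → {D} and {H}.
Stable partition: {C} | {A,E} | {D} | {B} | {F} | {H} — 6 equivalence classes.
A and F end up in different blocks, so they are distinguishable. For instance, the string 'ε' is accepted from only F.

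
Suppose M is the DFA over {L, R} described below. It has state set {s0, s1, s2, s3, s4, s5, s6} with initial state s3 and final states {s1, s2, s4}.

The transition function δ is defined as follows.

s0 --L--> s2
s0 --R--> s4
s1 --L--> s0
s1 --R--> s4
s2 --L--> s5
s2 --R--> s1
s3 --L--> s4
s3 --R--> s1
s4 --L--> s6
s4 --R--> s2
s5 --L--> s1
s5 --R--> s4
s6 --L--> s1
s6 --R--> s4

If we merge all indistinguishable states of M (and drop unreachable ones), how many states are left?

2

Initial partition by acceptance: {s1,s2,s4} | {s0,s3,s5,s6}.
Stable partition: {s1,s2,s4} | {s0,s3,s5,s6} — 2 equivalence classes.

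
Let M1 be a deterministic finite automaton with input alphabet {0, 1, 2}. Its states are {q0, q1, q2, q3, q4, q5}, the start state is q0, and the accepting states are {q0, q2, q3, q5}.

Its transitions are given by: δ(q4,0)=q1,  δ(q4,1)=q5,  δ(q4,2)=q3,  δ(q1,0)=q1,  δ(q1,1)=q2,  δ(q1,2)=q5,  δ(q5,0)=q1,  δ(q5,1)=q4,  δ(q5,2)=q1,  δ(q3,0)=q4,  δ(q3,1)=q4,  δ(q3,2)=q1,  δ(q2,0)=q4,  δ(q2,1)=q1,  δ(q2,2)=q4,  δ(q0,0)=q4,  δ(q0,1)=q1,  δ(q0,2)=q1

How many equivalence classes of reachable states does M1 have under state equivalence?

2

Every state is reachable, so we keep all 6.
Start with accepting vs non-accepting: {q0,q2,q3,q5} | {q1,q4}.
The partition is now stable with 2 blocks: {q0,q2,q3,q5} | {q1,q4}.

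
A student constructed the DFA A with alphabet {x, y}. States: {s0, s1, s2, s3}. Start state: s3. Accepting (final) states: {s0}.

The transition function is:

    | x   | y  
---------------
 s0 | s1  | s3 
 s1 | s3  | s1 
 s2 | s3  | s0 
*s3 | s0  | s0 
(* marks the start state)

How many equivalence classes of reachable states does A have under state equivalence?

3

Reachable states from the start: {s0,s1,s3}. Unreachable: {s2} — drop them.
P0 = {s0} | {s1,s3}.
Split {s1,s3} by δ(·,x) → {s1} and {s3}.
The partition is now stable with 3 blocks: {s0} | {s1} | {s3}.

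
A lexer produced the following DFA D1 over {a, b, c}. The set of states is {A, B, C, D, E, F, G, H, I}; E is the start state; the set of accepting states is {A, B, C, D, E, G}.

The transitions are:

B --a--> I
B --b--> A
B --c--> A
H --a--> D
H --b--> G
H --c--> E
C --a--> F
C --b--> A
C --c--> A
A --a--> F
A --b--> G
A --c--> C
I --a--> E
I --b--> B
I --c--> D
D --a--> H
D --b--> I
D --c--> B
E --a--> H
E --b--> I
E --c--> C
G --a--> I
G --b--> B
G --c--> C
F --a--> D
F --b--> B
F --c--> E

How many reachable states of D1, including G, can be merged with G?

4

Every state is reachable, so we keep all 9.
P0 = {A,B,C,D,E,G} | {F,H,I}.
Refine {A,B,C,D,E,G} on symbol b: members go to different blocks, giving {A,B,C,G} and {D,E}.
No further refinement is possible. Final partition (3 blocks): {A,B,C,G} | {F,H,I} | {D,E}.
State G belongs to the block {A,B,C,G}, which has 4 states.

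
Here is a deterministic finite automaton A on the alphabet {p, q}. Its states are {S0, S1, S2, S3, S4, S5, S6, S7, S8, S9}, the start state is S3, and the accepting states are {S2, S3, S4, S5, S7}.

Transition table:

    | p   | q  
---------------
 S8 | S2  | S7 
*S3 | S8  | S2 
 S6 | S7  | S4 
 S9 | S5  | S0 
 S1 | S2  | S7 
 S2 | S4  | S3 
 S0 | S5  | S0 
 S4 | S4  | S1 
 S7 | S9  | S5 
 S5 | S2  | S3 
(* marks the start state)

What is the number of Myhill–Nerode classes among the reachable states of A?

First remove the unreachable states {S6}; 9 states remain.
Initial partition by acceptance: {S2,S3,S4,S5,S7} | {S0,S1,S8,S9}.
Refine {S2,S3,S4,S5,S7} on symbol p: members go to different blocks, giving {S2,S4,S5} and {S3,S7}.
On input q, block {S2,S4,S5} splits into {S2,S5} and {S4}.
Refine {S2,S5} on symbol p: members go to different blocks, giving {S2} and {S5}.
On input p, block {S0,S1,S8,S9} splits into {S0,S9} and {S1,S8}.
Refine {S3,S7} on symbol p: members go to different blocks, giving {S3} and {S7}.
The partition is now stable with 7 blocks: {S2} | {S0,S9} | {S3} | {S4} | {S5} | {S1,S8} | {S7}.

7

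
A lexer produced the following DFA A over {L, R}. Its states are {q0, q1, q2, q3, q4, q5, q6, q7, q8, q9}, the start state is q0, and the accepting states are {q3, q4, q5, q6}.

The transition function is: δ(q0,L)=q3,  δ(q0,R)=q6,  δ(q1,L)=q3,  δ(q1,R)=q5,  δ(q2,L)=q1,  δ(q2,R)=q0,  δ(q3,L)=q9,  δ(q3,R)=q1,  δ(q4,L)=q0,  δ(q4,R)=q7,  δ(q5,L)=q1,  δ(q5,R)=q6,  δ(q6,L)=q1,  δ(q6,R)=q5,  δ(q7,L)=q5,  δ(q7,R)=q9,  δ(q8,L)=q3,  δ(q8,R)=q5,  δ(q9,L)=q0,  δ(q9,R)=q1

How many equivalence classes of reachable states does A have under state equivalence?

4

States {q2,q4,q7,q8} cannot be reached from the start state, so discard them.
Start with accepting vs non-accepting: {q3,q5,q6} | {q0,q1,q9}.
On input R, block {q3,q5,q6} splits into {q5,q6} and {q3}.
Split {q0,q1,q9} by δ(·,L) → {q0,q1} and {q9}.
The partition is now stable with 4 blocks: {q5,q6} | {q0,q1} | {q3} | {q9}.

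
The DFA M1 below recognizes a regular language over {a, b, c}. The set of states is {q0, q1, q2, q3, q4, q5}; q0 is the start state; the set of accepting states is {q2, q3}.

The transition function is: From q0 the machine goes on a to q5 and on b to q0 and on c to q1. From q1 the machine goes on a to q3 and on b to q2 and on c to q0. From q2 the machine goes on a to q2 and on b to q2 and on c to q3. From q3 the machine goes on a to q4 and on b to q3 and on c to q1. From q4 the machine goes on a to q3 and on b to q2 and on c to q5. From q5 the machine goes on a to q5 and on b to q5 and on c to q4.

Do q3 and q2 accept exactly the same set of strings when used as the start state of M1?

No

Start with accepting vs non-accepting: {q2,q3} | {q0,q1,q4,q5}.
Split {q2,q3} by δ(·,a) → {q2} and {q3}.
Refine {q0,q1,q4,q5} on symbol a: members go to different blocks, giving {q0,q5} and {q1,q4}.
The partition is now stable with 4 blocks: {q2} | {q0,q5} | {q3} | {q1,q4}.
q3 and q2 end up in different blocks, so they are distinguishable. For instance, the string 'a' is accepted from only q2.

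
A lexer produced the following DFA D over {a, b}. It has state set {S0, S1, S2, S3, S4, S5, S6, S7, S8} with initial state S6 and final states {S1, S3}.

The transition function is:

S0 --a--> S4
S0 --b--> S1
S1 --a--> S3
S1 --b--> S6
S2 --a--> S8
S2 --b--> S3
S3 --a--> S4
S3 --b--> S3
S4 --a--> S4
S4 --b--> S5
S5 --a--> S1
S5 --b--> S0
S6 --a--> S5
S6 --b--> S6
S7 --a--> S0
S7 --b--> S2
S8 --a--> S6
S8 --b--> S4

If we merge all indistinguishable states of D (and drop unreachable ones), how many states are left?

6

Reachable states from the start: {S0,S1,S3,S4,S5,S6}. Unreachable: {S2,S7,S8} — drop them.
P0 = {S1,S3} | {S0,S4,S5,S6}.
Split {S1,S3} by δ(·,a) → {S1} and {S3}.
Split {S0,S4,S5,S6} by δ(·,a) → {S0,S4,S6} and {S5}.
Split {S0,S4,S6} by δ(·,a) → {S0,S4} and {S6}.
Split {S0,S4} by δ(·,b) → {S0} and {S4}.
Stable partition: {S1} | {S0} | {S3} | {S5} | {S6} | {S4} — 6 equivalence classes.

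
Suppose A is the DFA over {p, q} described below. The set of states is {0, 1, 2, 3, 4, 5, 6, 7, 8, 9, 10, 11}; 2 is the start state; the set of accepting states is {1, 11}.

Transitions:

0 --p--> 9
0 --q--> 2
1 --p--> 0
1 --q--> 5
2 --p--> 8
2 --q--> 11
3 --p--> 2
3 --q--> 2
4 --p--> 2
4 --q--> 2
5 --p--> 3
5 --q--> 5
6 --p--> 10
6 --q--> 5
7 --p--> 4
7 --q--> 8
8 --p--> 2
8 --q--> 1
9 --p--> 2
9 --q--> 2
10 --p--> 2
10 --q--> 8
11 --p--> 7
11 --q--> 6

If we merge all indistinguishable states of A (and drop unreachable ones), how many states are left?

5

Every state is reachable, so we keep all 12.
Initial partition by acceptance: {1,11} | {0,2,3,4,5,6,7,8,9,10}.
Split {0,2,3,4,5,6,7,8,9,10} by δ(·,q) → {0,3,4,5,6,7,9,10} and {2,8}.
Split {0,3,4,5,6,7,9,10} by δ(·,p) → {0,5,6,7} and {3,4,9,10}.
On input q, block {0,5,6,7} splits into {0,7} and {5,6}.
The partition is now stable with 5 blocks: {1,11} | {0,7} | {2,8} | {3,4,9,10} | {5,6}.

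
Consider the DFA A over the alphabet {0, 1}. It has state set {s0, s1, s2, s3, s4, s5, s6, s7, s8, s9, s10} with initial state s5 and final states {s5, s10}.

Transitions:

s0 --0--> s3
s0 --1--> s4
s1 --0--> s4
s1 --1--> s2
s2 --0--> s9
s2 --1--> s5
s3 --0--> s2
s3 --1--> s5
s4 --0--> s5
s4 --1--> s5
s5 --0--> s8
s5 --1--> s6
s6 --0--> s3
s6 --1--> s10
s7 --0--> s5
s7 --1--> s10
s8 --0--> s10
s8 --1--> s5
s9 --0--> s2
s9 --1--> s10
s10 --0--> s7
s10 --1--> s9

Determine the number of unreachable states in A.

3

BFS from s5 reaches {s2, s3, s5, s6, s7, s8, s9, s10}; the 3 state(s) s0, s1, s4 are never visited.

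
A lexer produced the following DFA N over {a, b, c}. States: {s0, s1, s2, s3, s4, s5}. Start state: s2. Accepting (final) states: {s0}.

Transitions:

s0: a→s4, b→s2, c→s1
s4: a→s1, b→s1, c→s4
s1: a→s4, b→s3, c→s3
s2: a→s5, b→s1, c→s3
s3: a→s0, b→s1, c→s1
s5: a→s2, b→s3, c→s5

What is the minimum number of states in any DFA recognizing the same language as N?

6

Start with accepting vs non-accepting: {s0} | {s1,s2,s3,s4,s5}.
On input a, block {s1,s2,s3,s4,s5} splits into {s1,s2,s4,s5} and {s3}.
Refine {s1,s2,s4,s5} on symbol b: members go to different blocks, giving {s1,s5} and {s2,s4}.
Split {s1,s5} by δ(·,c) → {s1} and {s5}.
On input a, block {s2,s4} splits into {s2} and {s4}.
The partition is now stable with 6 blocks: {s0} | {s1} | {s3} | {s2} | {s5} | {s4}.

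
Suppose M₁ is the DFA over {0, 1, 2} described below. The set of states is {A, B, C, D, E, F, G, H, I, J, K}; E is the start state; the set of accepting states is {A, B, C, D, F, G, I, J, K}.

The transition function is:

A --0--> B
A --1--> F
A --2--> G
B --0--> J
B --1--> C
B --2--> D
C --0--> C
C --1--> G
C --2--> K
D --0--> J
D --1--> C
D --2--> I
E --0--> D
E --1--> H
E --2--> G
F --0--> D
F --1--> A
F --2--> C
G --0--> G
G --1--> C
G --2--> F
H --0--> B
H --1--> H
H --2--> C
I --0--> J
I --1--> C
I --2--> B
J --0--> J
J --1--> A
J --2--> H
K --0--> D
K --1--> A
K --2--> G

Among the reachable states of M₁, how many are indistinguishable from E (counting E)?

2

Initial partition by acceptance: {A,B,C,D,F,G,I,J,K} | {E,H}.
Refine {A,B,C,D,F,G,I,J,K} on symbol 2: members go to different blocks, giving {A,B,C,D,F,G,I,K} and {J}.
Refine {A,B,C,D,F,G,I,K} on symbol 0: members go to different blocks, giving {A,C,F,G,K} and {B,D,I}.
On input 0, block {A,C,F,G,K} splits into {A,F,K} and {C,G}.
No further refinement is possible. Final partition (5 blocks): {A,F,K} | {E,H} | {J} | {B,D,I} | {C,G}.
The equivalence class containing E is {E,H}, of size 2.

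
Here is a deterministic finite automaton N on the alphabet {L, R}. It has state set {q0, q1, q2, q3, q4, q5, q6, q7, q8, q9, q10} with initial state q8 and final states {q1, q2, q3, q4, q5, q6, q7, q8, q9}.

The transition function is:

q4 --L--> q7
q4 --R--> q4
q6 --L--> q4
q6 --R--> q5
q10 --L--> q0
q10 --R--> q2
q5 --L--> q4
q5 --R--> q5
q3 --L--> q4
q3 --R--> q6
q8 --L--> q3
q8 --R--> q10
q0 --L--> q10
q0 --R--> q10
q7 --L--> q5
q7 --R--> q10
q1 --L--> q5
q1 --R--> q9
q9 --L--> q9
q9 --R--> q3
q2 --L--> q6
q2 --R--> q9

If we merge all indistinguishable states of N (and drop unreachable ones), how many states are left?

States {q1} cannot be reached from the start state, so discard them.
P0 = {q2,q3,q4,q5,q6,q7,q8,q9} | {q0,q10}.
Refine {q2,q3,q4,q5,q6,q7,q8,q9} on symbol R: members go to different blocks, giving {q2,q3,q4,q5,q6,q9} and {q7,q8}.
Split {q2,q3,q4,q5,q6,q9} by δ(·,L) → {q2,q3,q5,q6,q9} and {q4}.
Refine {q2,q3,q5,q6,q9} on symbol L: members go to different blocks, giving {q3,q5,q6} and {q2,q9}.
Refine {q0,q10} on symbol R: members go to different blocks, giving {q0} and {q10}.
Refine {q2,q9} on symbol L: members go to different blocks, giving {q2} and {q9}.
Stable partition: {q3,q5,q6} | {q0} | {q7,q8} | {q4} | {q2} | {q10} | {q9} — 7 equivalence classes.

7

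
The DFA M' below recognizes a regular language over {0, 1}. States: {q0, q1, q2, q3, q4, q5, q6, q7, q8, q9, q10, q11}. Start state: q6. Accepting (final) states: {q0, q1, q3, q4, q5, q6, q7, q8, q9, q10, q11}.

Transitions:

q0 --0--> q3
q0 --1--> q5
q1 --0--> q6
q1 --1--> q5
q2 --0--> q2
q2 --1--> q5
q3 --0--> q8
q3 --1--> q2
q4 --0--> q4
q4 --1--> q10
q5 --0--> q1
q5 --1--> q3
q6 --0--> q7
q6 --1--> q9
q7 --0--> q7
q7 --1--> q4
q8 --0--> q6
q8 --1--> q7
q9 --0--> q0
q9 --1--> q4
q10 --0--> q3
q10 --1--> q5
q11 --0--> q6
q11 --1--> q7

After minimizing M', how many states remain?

Reachable states from the start: {q0,q1,q2,q3,q4,q5,q6,q7,q8,q9,q10}. Unreachable: {q11} — drop them.
Start with accepting vs non-accepting: {q0,q1,q3,q4,q5,q6,q7,q8,q9,q10} | {q2}.
Split {q0,q1,q3,q4,q5,q6,q7,q8,q9,q10} by δ(·,1) → {q0,q1,q4,q5,q6,q7,q8,q9,q10} and {q3}.
Refine {q0,q1,q4,q5,q6,q7,q8,q9,q10} on symbol 0: members go to different blocks, giving {q1,q4,q5,q6,q7,q8,q9} and {q0,q10}.
On input 0, block {q1,q4,q5,q6,q7,q8,q9} splits into {q1,q4,q5,q6,q7,q8} and {q9}.
On input 1, block {q1,q4,q5,q6,q7,q8} splits into {q1,q7,q8} and {q4} and {q5} and {q6}.
On input 0, block {q1,q7,q8} splits into {q1,q8} and {q7}.
On input 1, block {q1,q8} splits into {q1} and {q8}.
No further refinement is possible. Final partition (10 blocks): {q1} | {q2} | {q3} | {q0,q10} | {q9} | {q4} | {q5} | {q6} | {q7} | {q8}.

10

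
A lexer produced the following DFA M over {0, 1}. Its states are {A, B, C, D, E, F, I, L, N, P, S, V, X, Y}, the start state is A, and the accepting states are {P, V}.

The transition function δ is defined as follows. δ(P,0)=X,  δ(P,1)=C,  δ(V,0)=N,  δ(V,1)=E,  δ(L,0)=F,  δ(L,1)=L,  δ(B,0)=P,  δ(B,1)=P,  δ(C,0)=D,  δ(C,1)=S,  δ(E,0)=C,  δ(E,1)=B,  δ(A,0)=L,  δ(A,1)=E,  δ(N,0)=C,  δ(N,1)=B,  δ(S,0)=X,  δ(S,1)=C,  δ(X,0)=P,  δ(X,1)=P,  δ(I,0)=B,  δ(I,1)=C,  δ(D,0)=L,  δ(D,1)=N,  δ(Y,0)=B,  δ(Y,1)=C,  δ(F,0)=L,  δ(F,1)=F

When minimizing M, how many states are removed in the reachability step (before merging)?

BFS from A reaches {A, B, C, D, E, F, L, N, P, S, X}; the 3 state(s) I, V, Y are never visited.

3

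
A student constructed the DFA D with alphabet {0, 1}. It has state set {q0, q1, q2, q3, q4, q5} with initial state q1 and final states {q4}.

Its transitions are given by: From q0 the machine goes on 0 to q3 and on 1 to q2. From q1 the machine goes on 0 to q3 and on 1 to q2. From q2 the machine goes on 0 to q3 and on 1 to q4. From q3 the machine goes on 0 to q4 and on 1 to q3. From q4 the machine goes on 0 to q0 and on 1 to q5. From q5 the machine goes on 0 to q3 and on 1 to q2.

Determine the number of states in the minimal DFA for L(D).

Start with accepting vs non-accepting: {q4} | {q0,q1,q2,q3,q5}.
Split {q0,q1,q2,q3,q5} by δ(·,0) → {q0,q1,q2,q5} and {q3}.
Refine {q0,q1,q2,q5} on symbol 1: members go to different blocks, giving {q0,q1,q5} and {q2}.
The partition is now stable with 4 blocks: {q4} | {q0,q1,q5} | {q3} | {q2}.

4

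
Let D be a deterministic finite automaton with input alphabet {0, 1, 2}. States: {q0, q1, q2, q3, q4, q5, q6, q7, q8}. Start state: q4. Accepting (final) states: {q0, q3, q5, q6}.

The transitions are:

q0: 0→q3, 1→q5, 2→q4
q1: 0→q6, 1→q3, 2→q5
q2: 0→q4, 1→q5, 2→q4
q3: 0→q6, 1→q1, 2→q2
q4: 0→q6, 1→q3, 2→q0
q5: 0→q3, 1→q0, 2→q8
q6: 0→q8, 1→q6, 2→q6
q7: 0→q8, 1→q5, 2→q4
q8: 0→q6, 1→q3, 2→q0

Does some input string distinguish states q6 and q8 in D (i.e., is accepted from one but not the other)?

Yes

States {q7} cannot be reached from the start state, so discard them.
P0 = {q0,q3,q5,q6} | {q1,q2,q4,q8}.
On input 0, block {q0,q3,q5,q6} splits into {q0,q3,q5} and {q6}.
Refine {q0,q3,q5} on symbol 0: members go to different blocks, giving {q0,q5} and {q3}.
Refine {q1,q2,q4,q8} on symbol 0: members go to different blocks, giving {q1,q4,q8} and {q2}.
The partition is now stable with 5 blocks: {q0,q5} | {q1,q4,q8} | {q6} | {q3} | {q2}.
q6 and q8 end up in different blocks, so they are distinguishable. For instance, the string 'ε' is accepted from only q6.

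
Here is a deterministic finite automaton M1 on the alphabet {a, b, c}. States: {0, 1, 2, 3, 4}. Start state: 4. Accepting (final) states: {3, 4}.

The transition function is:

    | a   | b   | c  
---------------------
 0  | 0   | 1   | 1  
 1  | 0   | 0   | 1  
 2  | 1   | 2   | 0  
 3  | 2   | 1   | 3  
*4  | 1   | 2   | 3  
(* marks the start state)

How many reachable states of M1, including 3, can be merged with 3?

Initial partition by acceptance: {3,4} | {0,1,2}.
The partition is now stable with 2 blocks: {3,4} | {0,1,2}.
State 3 belongs to the block {3,4}, which has 2 states.

2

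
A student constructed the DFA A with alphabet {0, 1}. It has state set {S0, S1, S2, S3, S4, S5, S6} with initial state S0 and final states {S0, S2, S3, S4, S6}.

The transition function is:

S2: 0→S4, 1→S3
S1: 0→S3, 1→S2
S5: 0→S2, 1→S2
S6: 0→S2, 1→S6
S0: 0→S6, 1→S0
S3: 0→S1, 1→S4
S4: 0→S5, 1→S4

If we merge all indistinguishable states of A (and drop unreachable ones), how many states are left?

7

Initial partition by acceptance: {S0,S2,S3,S4,S6} | {S1,S5}.
Refine {S0,S2,S3,S4,S6} on symbol 0: members go to different blocks, giving {S0,S2,S6} and {S3,S4}.
Split {S0,S2,S6} by δ(·,0) → {S0,S6} and {S2}.
On input 0, block {S0,S6} splits into {S0} and {S6}.
Refine {S1,S5} on symbol 0: members go to different blocks, giving {S1} and {S5}.
Refine {S3,S4} on symbol 0: members go to different blocks, giving {S3} and {S4}.
No further refinement is possible. Final partition (7 blocks): {S0} | {S1} | {S3} | {S2} | {S6} | {S5} | {S4}.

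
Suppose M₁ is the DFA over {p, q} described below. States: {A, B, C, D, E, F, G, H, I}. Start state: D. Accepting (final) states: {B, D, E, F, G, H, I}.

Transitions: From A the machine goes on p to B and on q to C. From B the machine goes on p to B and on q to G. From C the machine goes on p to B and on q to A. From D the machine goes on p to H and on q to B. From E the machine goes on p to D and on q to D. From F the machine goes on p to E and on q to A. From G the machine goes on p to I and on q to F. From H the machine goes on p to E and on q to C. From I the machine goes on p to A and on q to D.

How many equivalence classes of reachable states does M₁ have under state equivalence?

P0 = {B,D,E,F,G,H,I} | {A,C}.
On input p, block {B,D,E,F,G,H,I} splits into {B,D,E,F,G,H} and {I}.
On input p, block {B,D,E,F,G,H} splits into {B,D,E,F,H} and {G}.
On input q, block {B,D,E,F,H} splits into {D,E} and {F,H} and {B}.
On input p, block {D,E} splits into {D} and {E}.
No further refinement is possible. Final partition (7 blocks): {D} | {A,C} | {I} | {G} | {F,H} | {B} | {E}.

7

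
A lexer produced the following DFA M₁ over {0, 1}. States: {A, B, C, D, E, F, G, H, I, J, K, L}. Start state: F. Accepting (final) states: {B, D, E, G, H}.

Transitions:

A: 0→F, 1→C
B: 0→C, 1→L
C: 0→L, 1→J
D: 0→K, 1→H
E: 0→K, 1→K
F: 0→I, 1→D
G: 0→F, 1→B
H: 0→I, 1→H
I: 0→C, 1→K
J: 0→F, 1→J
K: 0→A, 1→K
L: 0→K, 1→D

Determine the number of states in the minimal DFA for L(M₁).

4

States {B,E,G} cannot be reached from the start state, so discard them.
Start with accepting vs non-accepting: {D,H} | {A,C,F,I,J,K,L}.
On input 1, block {A,C,F,I,J,K,L} splits into {A,C,I,J,K} and {F,L}.
Split {A,C,I,J,K} by δ(·,0) → {A,C,J} and {I,K}.
The partition is now stable with 4 blocks: {D,H} | {A,C,J} | {F,L} | {I,K}.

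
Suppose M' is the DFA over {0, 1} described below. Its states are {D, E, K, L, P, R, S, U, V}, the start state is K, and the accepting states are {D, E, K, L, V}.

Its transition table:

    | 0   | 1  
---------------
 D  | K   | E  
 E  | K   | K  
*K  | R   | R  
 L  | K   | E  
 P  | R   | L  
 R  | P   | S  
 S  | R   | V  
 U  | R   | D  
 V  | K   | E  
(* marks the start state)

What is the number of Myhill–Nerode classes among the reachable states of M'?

5

States {D,U} cannot be reached from the start state, so discard them.
Initial partition by acceptance: {E,K,L,V} | {P,R,S}.
On input 0, block {E,K,L,V} splits into {E,L,V} and {K}.
Split {E,L,V} by δ(·,1) → {L,V} and {E}.
Split {P,R,S} by δ(·,1) → {P,S} and {R}.
The partition is now stable with 5 blocks: {L,V} | {P,S} | {K} | {E} | {R}.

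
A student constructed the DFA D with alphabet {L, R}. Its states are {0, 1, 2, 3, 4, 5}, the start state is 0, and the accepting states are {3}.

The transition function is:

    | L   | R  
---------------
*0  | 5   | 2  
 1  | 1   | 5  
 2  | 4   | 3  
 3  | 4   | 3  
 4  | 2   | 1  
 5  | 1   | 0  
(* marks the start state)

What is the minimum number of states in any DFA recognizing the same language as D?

6

Initial partition by acceptance: {3} | {0,1,2,4,5}.
On input R, block {0,1,2,4,5} splits into {0,1,4,5} and {2}.
On input L, block {0,1,4,5} splits into {0,1,5} and {4}.
Refine {0,1,5} on symbol R: members go to different blocks, giving {1,5} and {0}.
Refine {1,5} on symbol R: members go to different blocks, giving {1} and {5}.
Stable partition: {3} | {1} | {2} | {4} | {0} | {5} — 6 equivalence classes.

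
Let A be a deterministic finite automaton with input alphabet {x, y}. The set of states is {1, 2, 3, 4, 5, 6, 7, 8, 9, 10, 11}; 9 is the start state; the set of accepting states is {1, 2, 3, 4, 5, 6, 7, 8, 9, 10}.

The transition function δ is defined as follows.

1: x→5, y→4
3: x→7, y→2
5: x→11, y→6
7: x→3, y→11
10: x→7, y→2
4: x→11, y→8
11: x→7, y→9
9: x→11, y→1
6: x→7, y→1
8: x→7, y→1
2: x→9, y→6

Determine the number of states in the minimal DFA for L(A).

8

First remove the unreachable states {10}; 10 states remain.
Initial partition by acceptance: {1,2,3,4,5,6,7,8,9} | {11}.
Refine {1,2,3,4,5,6,7,8,9} on symbol x: members go to different blocks, giving {1,2,3,6,7,8} and {4,5,9}.
On input x, block {1,2,3,6,7,8} splits into {3,6,7,8} and {1,2}.
Refine {3,6,7,8} on symbol y: members go to different blocks, giving {3,6,8} and {7}.
Refine {4,5,9} on symbol y: members go to different blocks, giving {4,5} and {9}.
On input x, block {1,2} splits into {1} and {2}.
On input y, block {3,6,8} splits into {6,8} and {3}.
Stable partition: {6,8} | {11} | {4,5} | {1} | {7} | {9} | {2} | {3} — 8 equivalence classes.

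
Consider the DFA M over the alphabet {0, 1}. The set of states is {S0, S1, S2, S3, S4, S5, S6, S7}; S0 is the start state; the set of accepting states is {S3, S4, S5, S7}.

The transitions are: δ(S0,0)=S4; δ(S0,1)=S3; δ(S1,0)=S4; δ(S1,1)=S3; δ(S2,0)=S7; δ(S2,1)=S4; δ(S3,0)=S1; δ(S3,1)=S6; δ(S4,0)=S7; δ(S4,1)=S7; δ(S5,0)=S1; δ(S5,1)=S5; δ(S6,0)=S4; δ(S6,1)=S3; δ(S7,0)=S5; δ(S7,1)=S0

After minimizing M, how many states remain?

5

States {S2} cannot be reached from the start state, so discard them.
Initial partition by acceptance: {S3,S4,S5,S7} | {S0,S1,S6}.
On input 0, block {S3,S4,S5,S7} splits into {S3,S5} and {S4,S7}.
Refine {S3,S5} on symbol 1: members go to different blocks, giving {S3} and {S5}.
On input 0, block {S4,S7} splits into {S4} and {S7}.
No further refinement is possible. Final partition (5 blocks): {S3} | {S0,S1,S6} | {S4} | {S5} | {S7}.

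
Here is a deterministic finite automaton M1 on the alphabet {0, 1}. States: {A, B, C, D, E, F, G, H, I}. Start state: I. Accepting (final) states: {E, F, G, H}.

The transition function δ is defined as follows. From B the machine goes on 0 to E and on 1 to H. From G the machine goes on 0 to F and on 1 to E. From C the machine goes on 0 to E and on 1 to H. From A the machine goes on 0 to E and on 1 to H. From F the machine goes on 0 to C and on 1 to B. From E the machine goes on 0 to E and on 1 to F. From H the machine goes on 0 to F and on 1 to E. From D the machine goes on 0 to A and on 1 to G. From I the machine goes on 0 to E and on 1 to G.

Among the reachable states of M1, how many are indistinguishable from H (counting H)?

First remove the unreachable states {A,D}; 7 states remain.
Initial partition by acceptance: {E,F,G,H} | {B,C,I}.
Split {E,F,G,H} by δ(·,0) → {E,G,H} and {F}.
Refine {E,G,H} on symbol 0: members go to different blocks, giving {G,H} and {E}.
The partition is now stable with 4 blocks: {G,H} | {B,C,I} | {F} | {E}.
State H belongs to the block {G,H}, which has 2 states.

2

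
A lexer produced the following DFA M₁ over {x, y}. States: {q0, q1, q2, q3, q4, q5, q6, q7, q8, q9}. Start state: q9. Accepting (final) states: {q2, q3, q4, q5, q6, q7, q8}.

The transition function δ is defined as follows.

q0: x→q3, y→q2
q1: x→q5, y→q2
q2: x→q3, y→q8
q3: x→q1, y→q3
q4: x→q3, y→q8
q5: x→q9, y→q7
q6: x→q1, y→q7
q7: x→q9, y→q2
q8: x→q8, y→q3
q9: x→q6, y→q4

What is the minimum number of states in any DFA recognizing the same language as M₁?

First remove the unreachable states {q0}; 9 states remain.
Start with accepting vs non-accepting: {q2,q3,q4,q5,q6,q7,q8} | {q1,q9}.
Split {q2,q3,q4,q5,q6,q7,q8} by δ(·,x) → {q3,q5,q6,q7} and {q2,q4,q8}.
Refine {q3,q5,q6,q7} on symbol y: members go to different blocks, giving {q3,q5,q6} and {q7}.
On input y, block {q3,q5,q6} splits into {q5,q6} and {q3}.
Refine {q2,q4,q8} on symbol x: members go to different blocks, giving {q2,q4} and {q8}.
No further refinement is possible. Final partition (6 blocks): {q5,q6} | {q1,q9} | {q2,q4} | {q7} | {q3} | {q8}.

6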